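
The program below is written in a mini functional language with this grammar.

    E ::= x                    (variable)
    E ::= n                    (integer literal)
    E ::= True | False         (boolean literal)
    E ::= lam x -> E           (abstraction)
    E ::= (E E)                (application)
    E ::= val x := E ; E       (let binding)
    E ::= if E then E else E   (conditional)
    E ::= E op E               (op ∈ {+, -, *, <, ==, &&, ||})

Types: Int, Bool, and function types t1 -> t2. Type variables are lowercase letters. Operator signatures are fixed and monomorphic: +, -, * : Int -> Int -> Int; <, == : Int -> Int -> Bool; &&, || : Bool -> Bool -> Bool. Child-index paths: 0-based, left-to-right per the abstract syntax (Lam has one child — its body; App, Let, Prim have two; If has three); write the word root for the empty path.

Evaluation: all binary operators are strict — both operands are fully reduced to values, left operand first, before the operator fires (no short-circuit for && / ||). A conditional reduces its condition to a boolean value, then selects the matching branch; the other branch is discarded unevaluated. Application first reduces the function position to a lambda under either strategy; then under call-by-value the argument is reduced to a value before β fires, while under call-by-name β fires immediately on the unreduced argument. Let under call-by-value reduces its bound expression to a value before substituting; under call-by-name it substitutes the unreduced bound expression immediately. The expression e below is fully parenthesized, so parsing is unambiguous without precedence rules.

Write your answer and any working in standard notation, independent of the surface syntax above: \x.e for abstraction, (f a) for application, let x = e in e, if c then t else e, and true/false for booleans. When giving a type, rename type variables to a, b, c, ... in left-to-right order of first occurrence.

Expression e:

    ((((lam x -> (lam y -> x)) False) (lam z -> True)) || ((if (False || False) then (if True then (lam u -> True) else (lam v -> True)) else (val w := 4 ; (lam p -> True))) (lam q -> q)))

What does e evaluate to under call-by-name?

Answer: true

Derivation:
step 0: ((((\x.(\y.x)) false) (\z.true)) || ((if (false || false) then (if true then (\u.true) else (\v.true)) else (let w = 4 in (\p.true))) (\q.q)))
step 1: [beta@0.0] (((\y.false) (\z.true)) || ((if (false || false) then (if true then (\u.true) else (\v.true)) else (let w = 4 in (\p.true))) (\q.q)))
step 2: [beta@0] (false || ((if (false || false) then (if true then (\u.true) else (\v.true)) else (let w = 4 in (\p.true))) (\q.q)))
step 3: [delta@1.0.0] (false || ((if false then (if true then (\u.true) else (\v.true)) else (let w = 4 in (\p.true))) (\q.q)))
step 4: [if@1.0] (false || ((let w = 4 in (\p.true)) (\q.q)))
step 5: [let@1.0] (false || ((\p.true) (\q.q)))
step 6: [beta@1] (false || true)
step 7: [delta@root] true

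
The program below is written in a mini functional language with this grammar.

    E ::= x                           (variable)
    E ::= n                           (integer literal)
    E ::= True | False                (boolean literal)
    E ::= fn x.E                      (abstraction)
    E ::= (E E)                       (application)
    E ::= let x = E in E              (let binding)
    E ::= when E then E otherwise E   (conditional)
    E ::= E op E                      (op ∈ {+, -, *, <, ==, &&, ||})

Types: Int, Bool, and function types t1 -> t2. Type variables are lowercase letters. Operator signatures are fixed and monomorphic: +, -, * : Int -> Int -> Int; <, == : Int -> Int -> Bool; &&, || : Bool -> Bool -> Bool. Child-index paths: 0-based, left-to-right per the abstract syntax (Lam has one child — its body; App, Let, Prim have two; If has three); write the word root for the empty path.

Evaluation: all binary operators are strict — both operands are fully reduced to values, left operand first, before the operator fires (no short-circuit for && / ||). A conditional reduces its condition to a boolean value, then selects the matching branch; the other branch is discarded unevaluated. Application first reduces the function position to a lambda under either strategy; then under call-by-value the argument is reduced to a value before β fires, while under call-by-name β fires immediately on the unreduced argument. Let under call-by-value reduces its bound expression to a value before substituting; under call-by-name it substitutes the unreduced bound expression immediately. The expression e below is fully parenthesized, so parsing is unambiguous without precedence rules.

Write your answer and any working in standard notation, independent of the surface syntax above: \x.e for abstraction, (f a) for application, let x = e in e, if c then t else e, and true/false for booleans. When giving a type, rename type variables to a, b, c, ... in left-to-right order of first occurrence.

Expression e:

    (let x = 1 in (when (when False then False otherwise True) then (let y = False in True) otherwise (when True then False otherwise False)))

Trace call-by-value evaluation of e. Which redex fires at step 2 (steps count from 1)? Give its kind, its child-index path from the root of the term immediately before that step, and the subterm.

Answer: if at 0 : (if false then false else true)

Working:
step 0: (let x = 1 in (if (if false then false else true) then (let y = false in true) else (if true then false else false)))
step 1: [let@root] (if (if false then false else true) then (let y = false in true) else (if true then false else false))
step 2: [if@0] (if true then (let y = false in true) else (if true then false else false))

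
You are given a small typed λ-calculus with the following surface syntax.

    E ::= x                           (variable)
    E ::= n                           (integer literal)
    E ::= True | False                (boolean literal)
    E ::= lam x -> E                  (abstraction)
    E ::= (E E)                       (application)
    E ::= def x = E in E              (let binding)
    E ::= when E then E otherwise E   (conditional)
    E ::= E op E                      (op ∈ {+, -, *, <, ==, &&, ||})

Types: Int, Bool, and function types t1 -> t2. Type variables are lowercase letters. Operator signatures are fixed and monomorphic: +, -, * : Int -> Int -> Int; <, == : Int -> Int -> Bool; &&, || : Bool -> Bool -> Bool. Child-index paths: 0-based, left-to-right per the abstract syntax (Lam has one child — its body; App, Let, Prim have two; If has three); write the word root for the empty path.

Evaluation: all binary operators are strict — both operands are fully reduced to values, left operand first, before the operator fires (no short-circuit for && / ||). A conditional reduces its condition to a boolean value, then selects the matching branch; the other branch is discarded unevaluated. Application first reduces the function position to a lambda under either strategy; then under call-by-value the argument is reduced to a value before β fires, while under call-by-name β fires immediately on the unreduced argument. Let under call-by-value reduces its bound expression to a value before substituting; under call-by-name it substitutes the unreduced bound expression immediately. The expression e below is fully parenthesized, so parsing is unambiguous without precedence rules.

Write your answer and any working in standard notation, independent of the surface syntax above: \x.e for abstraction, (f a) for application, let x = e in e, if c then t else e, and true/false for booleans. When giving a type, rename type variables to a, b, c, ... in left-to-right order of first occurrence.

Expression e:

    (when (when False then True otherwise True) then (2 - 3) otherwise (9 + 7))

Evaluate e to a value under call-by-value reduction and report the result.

Derivation:
step 0: (if (if false then true else true) then (2 - 3) else (9 + 7))
step 1: [if@0] (if true then (2 - 3) else (9 + 7))
step 2: [if@root] (2 - 3)
step 3: [delta@root] -1

Answer: -1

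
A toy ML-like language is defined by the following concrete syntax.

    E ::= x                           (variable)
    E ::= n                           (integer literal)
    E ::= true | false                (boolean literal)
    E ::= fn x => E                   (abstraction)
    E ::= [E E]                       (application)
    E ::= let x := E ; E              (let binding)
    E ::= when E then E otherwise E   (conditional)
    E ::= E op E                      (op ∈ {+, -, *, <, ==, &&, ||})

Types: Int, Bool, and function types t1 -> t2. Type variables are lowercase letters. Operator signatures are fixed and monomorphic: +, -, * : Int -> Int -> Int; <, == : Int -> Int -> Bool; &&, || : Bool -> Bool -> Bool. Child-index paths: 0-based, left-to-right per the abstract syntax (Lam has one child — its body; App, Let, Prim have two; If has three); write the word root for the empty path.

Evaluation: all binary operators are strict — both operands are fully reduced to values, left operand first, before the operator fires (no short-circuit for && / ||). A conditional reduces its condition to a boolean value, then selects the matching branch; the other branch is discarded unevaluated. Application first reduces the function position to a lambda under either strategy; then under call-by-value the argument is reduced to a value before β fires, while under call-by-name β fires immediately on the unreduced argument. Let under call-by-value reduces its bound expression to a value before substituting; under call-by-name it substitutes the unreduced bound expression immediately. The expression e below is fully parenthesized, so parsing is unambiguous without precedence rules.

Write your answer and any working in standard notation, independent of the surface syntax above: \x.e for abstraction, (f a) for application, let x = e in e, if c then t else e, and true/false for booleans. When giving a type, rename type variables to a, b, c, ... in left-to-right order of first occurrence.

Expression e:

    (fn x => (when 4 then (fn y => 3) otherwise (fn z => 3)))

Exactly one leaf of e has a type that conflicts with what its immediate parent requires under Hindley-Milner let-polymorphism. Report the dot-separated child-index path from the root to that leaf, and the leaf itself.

Working:
  unify Int ~ Bool
  FAIL: mismatch Int ~ Bool

Answer: 0.0 : 4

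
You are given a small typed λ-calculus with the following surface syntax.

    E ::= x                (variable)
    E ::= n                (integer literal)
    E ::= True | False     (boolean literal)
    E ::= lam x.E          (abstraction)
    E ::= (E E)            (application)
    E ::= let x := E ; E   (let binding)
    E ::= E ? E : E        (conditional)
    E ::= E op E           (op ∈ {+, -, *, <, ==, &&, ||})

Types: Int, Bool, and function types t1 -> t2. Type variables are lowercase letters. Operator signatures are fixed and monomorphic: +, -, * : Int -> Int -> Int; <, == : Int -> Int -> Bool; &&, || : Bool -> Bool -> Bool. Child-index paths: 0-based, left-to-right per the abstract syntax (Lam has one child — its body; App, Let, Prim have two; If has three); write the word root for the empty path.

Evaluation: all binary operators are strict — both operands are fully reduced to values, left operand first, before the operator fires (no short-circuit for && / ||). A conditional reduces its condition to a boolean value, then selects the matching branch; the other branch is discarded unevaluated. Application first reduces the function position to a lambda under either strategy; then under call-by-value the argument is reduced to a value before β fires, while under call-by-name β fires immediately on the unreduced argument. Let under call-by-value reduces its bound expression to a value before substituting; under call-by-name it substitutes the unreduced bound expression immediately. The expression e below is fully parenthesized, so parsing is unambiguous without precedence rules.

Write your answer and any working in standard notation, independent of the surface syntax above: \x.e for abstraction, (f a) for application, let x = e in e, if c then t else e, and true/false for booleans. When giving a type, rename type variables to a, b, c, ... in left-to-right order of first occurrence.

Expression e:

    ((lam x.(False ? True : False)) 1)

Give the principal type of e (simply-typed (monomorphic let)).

Answer: Bool

Trace:
  unify Bool ~ Bool
  unify Bool ~ Bool
\x._ : a -> Bool
  unify a -> Bool ~ Int -> b
  unify a ~ Int
  unify Bool ~ b
_ _ : Bool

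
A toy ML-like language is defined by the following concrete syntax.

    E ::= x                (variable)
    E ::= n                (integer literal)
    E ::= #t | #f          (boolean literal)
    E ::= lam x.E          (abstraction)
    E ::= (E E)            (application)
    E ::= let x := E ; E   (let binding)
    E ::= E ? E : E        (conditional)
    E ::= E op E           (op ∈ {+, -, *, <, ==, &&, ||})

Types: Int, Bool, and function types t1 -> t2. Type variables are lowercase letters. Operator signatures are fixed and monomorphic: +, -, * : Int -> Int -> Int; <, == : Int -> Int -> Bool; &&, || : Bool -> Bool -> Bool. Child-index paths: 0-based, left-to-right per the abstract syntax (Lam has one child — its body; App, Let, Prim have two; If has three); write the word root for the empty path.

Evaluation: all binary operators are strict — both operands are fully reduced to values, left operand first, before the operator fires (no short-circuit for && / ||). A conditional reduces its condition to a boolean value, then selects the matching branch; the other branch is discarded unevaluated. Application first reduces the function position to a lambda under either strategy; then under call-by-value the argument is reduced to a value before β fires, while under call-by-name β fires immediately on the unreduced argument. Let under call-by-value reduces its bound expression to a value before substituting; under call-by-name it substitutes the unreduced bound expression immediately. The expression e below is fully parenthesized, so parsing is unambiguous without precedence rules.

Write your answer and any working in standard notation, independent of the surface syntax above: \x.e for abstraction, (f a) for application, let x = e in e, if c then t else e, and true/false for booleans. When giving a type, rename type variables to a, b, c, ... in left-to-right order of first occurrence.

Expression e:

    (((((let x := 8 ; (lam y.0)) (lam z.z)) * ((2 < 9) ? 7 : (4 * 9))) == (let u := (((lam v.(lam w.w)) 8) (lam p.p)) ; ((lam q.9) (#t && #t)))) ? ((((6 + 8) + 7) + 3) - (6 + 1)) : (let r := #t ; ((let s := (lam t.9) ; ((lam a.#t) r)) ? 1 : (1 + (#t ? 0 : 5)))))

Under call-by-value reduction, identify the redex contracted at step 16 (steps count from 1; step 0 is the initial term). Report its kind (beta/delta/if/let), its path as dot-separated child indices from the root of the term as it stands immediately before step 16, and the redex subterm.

Trace:
step 0: (if ((((let x = 8 in (\y.0)) (\z.z)) * (if (2 < 9) then 7 else (4 * 9))) == (let u = (((\v.(\w.w)) 8) (\p.p)) in ((\q.9) (true && true)))) then ((((6 + 8) + 7) + 3) - (6 + 1)) else (let r = true in (if (let s = (\t.9) in ((\a.true) r)) then 1 else (1 + (if true then 0 else 5)))))
step 1: [let@0.0.0.0] (if ((((\y.0) (\z.z)) * (if (2 < 9) then 7 else (4 * 9))) == (let u = (((\v.(\w.w)) 8) (\p.p)) in ((\q.9) (true && true)))) then ((((6 + 8) + 7) + 3) - (6 + 1)) else (let r = true in (if (let s = (\t.9) in ((\a.true) r)) then 1 else (1 + (if true then 0 else 5)))))
step 2: [beta@0.0.0] (if ((0 * (if (2 < 9) then 7 else (4 * 9))) == (let u = (((\v.(\w.w)) 8) (\p.p)) in ((\q.9) (true && true)))) then ((((6 + 8) + 7) + 3) - (6 + 1)) else (let r = true in (if (let s = (\t.9) in ((\a.true) r)) then 1 else (1 + (if true then 0 else 5)))))
step 3: [delta@0.0.1.0] (if ((0 * (if true then 7 else (4 * 9))) == (let u = (((\v.(\w.w)) 8) (\p.p)) in ((\q.9) (true && true)))) then ((((6 + 8) + 7) + 3) - (6 + 1)) else (let r = true in (if (let s = (\t.9) in ((\a.true) r)) then 1 else (1 + (if true then 0 else 5)))))
step 4: [if@0.0.1] (if ((0 * 7) == (let u = (((\v.(\w.w)) 8) (\p.p)) in ((\q.9) (true && true)))) then ((((6 + 8) + 7) + 3) - (6 + 1)) else (let r = true in (if (let s = (\t.9) in ((\a.true) r)) then 1 else (1 + (if true then 0 else 5)))))
step 5: [delta@0.0] (if (0 == (let u = (((\v.(\w.w)) 8) (\p.p)) in ((\q.9) (true && true)))) then ((((6 + 8) + 7) + 3) - (6 + 1)) else (let r = true in (if (let s = (\t.9) in ((\a.true) r)) then 1 else (1 + (if true then 0 else 5)))))
step 6: [beta@0.1.0.0] (if (0 == (let u = ((\w.w) (\p.p)) in ((\q.9) (true && true)))) then ((((6 + 8) + 7) + 3) - (6 + 1)) else (let r = true in (if (let s = (\t.9) in ((\a.true) r)) then 1 else (1 + (if true then 0 else 5)))))
step 7: [beta@0.1.0] (if (0 == (let u = (\p.p) in ((\q.9) (true && true)))) then ((((6 + 8) + 7) + 3) - (6 + 1)) else (let r = true in (if (let s = (\t.9) in ((\a.true) r)) then 1 else (1 + (if true then 0 else 5)))))
step 8: [let@0.1] (if (0 == ((\q.9) (true && true))) then ((((6 + 8) + 7) + 3) - (6 + 1)) else (let r = true in (if (let s = (\t.9) in ((\a.true) r)) then 1 else (1 + (if true then 0 else 5)))))
step 9: [delta@0.1.1] (if (0 == ((\q.9) true)) then ((((6 + 8) + 7) + 3) - (6 + 1)) else (let r = true in (if (let s = (\t.9) in ((\a.true) r)) then 1 else (1 + (if true then 0 else 5)))))
step 10: [beta@0.1] (if (0 == 9) then ((((6 + 8) + 7) + 3) - (6 + 1)) else (let r = true in (if (let s = (\t.9) in ((\a.true) r)) then 1 else (1 + (if true then 0 else 5)))))
step 11: [delta@0] (if false then ((((6 + 8) + 7) + 3) - (6 + 1)) else (let r = true in (if (let s = (\t.9) in ((\a.true) r)) then 1 else (1 + (if true then 0 else 5)))))
step 12: [if@root] (let r = true in (if (let s = (\t.9) in ((\a.true) r)) then 1 else (1 + (if true then 0 else 5))))
step 13: [let@root] (if (let s = (\t.9) in ((\a.true) true)) then 1 else (1 + (if true then 0 else 5)))
step 14: [let@0] (if ((\a.true) true) then 1 else (1 + (if true then 0 else 5)))
step 15: [beta@0] (if true then 1 else (1 + (if true then 0 else 5)))
step 16: [if@root] 1

Answer: if at root : (if true then 1 else (1 + (if true then 0 else 5)))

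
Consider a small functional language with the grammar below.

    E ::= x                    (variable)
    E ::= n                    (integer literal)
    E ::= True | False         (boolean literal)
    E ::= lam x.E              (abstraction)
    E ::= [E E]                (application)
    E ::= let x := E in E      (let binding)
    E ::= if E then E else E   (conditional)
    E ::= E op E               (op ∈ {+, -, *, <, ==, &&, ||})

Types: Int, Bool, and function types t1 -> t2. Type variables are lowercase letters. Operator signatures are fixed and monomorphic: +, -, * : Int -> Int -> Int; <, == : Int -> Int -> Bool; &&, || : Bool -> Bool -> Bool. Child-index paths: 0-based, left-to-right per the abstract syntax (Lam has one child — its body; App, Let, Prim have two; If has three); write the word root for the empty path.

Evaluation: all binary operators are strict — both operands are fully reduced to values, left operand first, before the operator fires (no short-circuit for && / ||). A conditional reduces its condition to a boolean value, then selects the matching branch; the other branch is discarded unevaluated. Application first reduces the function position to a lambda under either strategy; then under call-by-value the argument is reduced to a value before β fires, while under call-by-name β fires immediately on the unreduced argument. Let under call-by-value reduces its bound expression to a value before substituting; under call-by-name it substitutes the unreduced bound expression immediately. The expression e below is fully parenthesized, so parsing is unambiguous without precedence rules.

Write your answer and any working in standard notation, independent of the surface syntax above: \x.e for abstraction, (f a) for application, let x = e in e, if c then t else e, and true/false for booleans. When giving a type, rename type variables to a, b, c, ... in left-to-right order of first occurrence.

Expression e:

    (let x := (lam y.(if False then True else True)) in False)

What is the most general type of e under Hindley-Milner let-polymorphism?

Answer: Bool

Trace:
  unify Bool ~ Bool
  unify Bool ~ Bool
\y._ : a -> Bool
let x : forall. a -> Bool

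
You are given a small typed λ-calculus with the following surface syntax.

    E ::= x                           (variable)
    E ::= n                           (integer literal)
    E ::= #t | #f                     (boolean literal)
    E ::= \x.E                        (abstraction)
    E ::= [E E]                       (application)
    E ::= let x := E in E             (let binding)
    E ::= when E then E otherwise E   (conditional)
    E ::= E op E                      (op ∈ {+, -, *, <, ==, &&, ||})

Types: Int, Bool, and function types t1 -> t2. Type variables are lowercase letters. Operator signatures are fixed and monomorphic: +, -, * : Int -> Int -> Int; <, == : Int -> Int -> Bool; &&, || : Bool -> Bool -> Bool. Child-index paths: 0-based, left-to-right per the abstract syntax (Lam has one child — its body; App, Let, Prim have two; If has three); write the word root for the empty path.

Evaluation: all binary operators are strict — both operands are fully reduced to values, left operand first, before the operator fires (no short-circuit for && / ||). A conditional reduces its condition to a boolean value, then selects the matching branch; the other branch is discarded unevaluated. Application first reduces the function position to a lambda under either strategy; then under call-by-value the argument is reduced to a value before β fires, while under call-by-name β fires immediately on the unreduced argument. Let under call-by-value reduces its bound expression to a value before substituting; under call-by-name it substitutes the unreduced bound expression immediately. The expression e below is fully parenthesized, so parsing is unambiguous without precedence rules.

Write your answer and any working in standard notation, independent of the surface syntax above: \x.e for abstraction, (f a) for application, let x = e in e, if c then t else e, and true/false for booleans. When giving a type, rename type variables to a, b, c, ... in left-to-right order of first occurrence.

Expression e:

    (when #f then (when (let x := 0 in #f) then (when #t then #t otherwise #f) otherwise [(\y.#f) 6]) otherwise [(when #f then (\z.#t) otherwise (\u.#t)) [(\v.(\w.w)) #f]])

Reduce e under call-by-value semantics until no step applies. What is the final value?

Answer: true

Derivation:
step 0: (if false then (if (let x = 0 in false) then (if true then true else false) else ((\y.false) 6)) else ((if false then (\z.true) else (\u.true)) ((\v.(\w.w)) false)))
step 1: [if@root] ((if false then (\z.true) else (\u.true)) ((\v.(\w.w)) false))
step 2: [if@0] ((\u.true) ((\v.(\w.w)) false))
step 3: [beta@1] ((\u.true) (\w.w))
step 4: [beta@root] true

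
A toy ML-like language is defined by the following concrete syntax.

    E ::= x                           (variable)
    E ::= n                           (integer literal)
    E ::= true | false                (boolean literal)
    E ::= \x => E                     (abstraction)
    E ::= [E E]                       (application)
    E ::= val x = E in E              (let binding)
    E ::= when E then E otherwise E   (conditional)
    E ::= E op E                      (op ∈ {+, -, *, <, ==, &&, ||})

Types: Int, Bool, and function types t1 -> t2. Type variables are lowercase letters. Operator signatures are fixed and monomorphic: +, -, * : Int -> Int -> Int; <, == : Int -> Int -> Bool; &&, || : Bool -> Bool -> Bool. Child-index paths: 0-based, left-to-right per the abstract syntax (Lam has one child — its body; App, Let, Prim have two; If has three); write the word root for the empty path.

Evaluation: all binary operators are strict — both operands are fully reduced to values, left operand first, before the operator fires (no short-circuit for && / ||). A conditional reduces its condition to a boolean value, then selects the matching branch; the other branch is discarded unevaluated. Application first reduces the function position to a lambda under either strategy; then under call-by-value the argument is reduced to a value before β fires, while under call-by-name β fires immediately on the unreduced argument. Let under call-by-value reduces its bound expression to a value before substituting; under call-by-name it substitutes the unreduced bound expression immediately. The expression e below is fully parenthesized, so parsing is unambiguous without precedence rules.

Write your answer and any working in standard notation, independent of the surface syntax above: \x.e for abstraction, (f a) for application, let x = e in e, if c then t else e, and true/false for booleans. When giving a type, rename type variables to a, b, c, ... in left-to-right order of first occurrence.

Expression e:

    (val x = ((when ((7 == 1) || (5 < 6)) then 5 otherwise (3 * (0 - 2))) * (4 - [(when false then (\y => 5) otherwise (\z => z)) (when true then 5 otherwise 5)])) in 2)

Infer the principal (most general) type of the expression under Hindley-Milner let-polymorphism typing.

Working:
  unify Int ~ Int
  unify Int ~ Int
  unify Bool ~ Bool
  unify Int ~ Int
  unify Int ~ Int
  unify Bool ~ Bool
  unify Bool ~ Bool
  unify Int ~ Int
  unify Int ~ Int
  unify Int ~ Int
  unify Int ~ Int
  unify Int ~ Int
  unify Int ~ Int
  unify Int ~ Int
  unify Bool ~ Bool
\y._ : a -> Int
z : b
\z._ : b -> b
  unify a -> Int ~ b -> b
  unify a ~ b
  unify Int ~ b
  unify Bool ~ Bool
  unify Int ~ Int
  unify Int -> Int ~ Int -> c
  unify Int ~ Int
  unify Int ~ c
_ _ : Int
  unify Int ~ Int
  unify Int ~ Int
let x : Int

Answer: Int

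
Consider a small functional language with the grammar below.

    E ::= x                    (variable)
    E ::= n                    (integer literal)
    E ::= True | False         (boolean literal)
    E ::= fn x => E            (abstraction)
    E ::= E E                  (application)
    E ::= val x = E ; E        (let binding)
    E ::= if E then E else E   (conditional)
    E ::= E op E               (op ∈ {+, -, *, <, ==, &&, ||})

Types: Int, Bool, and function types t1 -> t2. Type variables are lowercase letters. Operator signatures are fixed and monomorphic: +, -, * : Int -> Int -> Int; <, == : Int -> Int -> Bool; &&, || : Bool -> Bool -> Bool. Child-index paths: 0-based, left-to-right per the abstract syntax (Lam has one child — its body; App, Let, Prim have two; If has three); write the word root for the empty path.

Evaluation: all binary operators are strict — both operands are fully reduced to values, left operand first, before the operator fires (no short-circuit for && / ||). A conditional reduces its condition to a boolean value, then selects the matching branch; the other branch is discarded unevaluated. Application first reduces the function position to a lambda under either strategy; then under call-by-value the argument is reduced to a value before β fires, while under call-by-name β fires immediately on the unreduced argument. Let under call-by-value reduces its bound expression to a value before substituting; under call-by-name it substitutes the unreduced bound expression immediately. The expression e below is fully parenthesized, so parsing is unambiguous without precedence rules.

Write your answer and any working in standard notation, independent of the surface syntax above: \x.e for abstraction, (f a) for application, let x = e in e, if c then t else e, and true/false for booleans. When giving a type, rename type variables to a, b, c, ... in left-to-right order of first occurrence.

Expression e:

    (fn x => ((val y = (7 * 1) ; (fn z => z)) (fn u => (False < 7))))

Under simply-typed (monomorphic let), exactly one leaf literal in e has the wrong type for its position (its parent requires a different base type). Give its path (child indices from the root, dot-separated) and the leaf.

Working:
  unify Int ~ Int
  unify Int ~ Int
let y : Int
z : b
\z._ : b -> b
  unify Bool ~ Int
  FAIL: mismatch Bool ~ Int

Answer: 0.1.0.0 : false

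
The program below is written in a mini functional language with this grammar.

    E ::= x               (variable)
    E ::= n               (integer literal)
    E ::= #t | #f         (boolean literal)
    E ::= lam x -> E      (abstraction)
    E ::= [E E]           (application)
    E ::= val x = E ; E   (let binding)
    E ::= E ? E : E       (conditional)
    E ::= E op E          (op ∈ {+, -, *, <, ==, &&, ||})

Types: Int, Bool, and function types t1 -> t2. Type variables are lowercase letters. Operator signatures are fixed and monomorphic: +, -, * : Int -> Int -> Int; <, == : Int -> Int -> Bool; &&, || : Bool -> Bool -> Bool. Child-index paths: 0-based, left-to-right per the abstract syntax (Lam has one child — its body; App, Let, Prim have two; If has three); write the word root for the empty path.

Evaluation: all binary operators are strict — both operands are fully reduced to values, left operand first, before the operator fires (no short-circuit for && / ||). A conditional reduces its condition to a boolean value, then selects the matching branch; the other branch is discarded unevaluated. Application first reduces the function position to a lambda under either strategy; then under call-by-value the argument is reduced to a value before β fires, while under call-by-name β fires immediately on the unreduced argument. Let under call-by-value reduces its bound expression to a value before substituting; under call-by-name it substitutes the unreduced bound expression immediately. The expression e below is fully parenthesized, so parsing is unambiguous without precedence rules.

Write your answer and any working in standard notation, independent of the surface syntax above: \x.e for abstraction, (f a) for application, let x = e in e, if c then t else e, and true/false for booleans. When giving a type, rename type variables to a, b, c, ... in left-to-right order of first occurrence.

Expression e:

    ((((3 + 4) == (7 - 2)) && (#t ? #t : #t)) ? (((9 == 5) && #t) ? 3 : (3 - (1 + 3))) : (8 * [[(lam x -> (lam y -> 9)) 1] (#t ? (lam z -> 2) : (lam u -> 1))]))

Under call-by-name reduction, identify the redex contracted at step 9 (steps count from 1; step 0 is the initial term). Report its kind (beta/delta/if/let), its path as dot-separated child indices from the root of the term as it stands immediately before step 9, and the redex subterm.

Trace:
step 0: (if (((3 + 4) == (7 - 2)) && (if true then true else true)) then (if ((9 == 5) && true) then 3 else (3 - (1 + 3))) else (8 * (((\x.(\y.9)) 1) (if true then (\z.2) else (\u.1)))))
step 1: [delta@0.0.0] (if ((7 == (7 - 2)) && (if true then true else true)) then (if ((9 == 5) && true) then 3 else (3 - (1 + 3))) else (8 * (((\x.(\y.9)) 1) (if true then (\z.2) else (\u.1)))))
step 2: [delta@0.0.1] (if ((7 == 5) && (if true then true else true)) then (if ((9 == 5) && true) then 3 else (3 - (1 + 3))) else (8 * (((\x.(\y.9)) 1) (if true then (\z.2) else (\u.1)))))
step 3: [delta@0.0] (if (false && (if true then true else true)) then (if ((9 == 5) && true) then 3 else (3 - (1 + 3))) else (8 * (((\x.(\y.9)) 1) (if true then (\z.2) else (\u.1)))))
step 4: [if@0.1] (if (false && true) then (if ((9 == 5) && true) then 3 else (3 - (1 + 3))) else (8 * (((\x.(\y.9)) 1) (if true then (\z.2) else (\u.1)))))
step 5: [delta@0] (if false then (if ((9 == 5) && true) then 3 else (3 - (1 + 3))) else (8 * (((\x.(\y.9)) 1) (if true then (\z.2) else (\u.1)))))
step 6: [if@root] (8 * (((\x.(\y.9)) 1) (if true then (\z.2) else (\u.1))))
step 7: [beta@1.0] (8 * ((\y.9) (if true then (\z.2) else (\u.1))))
step 8: [beta@1] (8 * 9)
step 9: [delta@root] 72

Answer: delta at root : (8 * 9)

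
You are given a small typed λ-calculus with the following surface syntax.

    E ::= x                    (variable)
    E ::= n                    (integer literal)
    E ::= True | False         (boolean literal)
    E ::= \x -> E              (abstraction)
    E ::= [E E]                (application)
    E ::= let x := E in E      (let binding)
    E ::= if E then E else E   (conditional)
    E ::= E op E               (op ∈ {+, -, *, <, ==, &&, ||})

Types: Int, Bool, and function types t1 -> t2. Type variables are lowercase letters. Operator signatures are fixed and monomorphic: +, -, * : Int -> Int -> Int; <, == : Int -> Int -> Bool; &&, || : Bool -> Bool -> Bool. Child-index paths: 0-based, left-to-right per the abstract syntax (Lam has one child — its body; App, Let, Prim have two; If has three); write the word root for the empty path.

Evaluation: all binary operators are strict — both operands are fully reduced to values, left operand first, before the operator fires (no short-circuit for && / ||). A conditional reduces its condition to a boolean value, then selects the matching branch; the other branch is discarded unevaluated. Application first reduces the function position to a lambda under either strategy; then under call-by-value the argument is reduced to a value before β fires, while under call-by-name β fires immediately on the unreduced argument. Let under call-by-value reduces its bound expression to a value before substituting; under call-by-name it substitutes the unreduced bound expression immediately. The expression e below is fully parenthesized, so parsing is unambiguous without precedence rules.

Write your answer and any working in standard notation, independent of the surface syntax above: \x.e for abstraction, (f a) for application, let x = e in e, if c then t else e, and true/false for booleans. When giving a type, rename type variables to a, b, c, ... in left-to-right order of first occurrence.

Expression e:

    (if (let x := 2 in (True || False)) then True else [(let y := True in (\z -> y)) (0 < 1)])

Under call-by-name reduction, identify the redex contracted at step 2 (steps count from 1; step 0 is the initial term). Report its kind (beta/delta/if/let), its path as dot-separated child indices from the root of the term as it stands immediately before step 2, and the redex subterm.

Derivation:
step 0: (if (let x = 2 in (true || false)) then true else ((let y = true in (\z.y)) (0 < 1)))
step 1: [let@0] (if (true || false) then true else ((let y = true in (\z.y)) (0 < 1)))
step 2: [delta@0] (if true then true else ((let y = true in (\z.y)) (0 < 1)))

Answer: delta at 0 : (true || false)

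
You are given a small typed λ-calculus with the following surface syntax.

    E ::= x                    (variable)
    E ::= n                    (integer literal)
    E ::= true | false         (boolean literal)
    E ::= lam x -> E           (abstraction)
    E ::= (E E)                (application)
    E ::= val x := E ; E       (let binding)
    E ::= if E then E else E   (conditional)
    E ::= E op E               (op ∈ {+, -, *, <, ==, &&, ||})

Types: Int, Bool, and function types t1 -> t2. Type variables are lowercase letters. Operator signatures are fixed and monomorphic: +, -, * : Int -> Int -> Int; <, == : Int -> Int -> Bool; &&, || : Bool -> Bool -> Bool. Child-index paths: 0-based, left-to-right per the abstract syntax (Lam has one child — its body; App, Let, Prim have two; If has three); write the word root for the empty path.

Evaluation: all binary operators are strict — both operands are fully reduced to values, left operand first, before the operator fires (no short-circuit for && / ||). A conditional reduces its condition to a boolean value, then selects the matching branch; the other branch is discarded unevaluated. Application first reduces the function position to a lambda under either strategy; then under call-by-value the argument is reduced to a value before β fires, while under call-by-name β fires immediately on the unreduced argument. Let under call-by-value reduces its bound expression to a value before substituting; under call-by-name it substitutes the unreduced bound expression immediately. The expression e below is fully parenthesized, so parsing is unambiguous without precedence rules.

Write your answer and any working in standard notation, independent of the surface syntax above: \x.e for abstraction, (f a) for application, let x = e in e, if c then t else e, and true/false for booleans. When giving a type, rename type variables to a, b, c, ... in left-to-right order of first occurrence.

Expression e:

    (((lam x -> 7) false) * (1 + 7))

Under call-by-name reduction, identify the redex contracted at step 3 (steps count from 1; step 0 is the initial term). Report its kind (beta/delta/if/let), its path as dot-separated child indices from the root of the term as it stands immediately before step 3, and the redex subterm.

Working:
step 0: (((\x.7) false) * (1 + 7))
step 1: [beta@0] (7 * (1 + 7))
step 2: [delta@1] (7 * 8)
step 3: [delta@root] 56

Answer: delta at root : (7 * 8)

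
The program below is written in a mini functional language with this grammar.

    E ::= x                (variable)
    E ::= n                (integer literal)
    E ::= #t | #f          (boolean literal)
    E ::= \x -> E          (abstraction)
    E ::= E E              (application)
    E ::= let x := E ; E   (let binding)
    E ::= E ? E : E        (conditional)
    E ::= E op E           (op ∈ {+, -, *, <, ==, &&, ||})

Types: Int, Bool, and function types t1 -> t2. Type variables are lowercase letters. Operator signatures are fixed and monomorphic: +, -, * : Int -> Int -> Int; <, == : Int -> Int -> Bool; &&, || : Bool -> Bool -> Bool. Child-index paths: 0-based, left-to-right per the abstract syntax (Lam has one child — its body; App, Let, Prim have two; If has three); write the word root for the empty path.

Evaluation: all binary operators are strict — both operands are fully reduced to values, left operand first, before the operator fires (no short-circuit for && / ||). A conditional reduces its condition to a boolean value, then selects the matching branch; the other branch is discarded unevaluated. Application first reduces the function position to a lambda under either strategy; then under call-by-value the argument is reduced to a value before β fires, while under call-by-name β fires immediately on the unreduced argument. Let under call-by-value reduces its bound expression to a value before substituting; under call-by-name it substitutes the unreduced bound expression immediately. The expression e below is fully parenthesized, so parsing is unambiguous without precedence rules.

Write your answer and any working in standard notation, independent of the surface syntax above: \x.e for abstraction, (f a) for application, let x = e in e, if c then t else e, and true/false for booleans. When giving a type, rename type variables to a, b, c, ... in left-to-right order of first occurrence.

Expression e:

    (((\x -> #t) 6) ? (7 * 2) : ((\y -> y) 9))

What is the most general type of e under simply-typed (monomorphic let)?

Trace:
\x._ : a -> Bool
  unify a -> Bool ~ Int -> b
  unify a ~ Int
  unify Bool ~ b
_ _ : Bool
  unify Bool ~ Bool
  unify Int ~ Int
  unify Int ~ Int
y : c
\y._ : c -> c
  unify c -> c ~ Int -> d
  unify c ~ Int
  unify Int ~ d
_ _ : Int
  unify Int ~ Int

Answer: Int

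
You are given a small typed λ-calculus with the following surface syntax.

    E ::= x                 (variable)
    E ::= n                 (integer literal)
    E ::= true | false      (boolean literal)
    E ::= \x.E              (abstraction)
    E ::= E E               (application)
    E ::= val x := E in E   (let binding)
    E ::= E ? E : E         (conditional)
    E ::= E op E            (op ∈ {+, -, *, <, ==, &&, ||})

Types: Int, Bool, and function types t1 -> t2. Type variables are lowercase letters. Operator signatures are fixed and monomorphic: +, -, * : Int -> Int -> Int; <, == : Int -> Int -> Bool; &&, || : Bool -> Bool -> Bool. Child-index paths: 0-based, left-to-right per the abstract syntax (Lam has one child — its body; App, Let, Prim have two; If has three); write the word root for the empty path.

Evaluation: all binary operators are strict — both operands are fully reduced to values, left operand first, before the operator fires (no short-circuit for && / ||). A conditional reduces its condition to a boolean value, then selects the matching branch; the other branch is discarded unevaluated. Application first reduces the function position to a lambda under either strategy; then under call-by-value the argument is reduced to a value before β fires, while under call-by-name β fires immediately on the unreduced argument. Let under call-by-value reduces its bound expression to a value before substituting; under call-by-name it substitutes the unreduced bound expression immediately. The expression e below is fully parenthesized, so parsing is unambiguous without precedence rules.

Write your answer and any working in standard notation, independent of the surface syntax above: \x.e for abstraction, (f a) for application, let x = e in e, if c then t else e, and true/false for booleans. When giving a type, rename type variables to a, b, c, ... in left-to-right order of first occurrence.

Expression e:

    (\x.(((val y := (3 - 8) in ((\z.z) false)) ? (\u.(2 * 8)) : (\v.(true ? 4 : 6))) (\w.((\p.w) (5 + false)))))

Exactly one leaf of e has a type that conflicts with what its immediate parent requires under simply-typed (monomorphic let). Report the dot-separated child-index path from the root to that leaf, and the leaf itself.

Derivation:
  unify Int ~ Int
  unify Int ~ Int
let y : Int
z : b
\z._ : b -> b
  unify b -> b ~ Bool -> c
  unify b ~ Bool
  unify Bool ~ c
_ _ : Bool
  unify Bool ~ Bool
  unify Int ~ Int
  unify Int ~ Int
\u._ : d -> Int
  unify Bool ~ Bool
  unify Int ~ Int
\v._ : e -> Int
  unify d -> Int ~ e -> Int
  unify d ~ e
  unify Int ~ Int
w : f
\p._ : g -> f
  unify Int ~ Int
  unify Bool ~ Int
  FAIL: mismatch Bool ~ Int

Answer: 0.1.0.1.1 : false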